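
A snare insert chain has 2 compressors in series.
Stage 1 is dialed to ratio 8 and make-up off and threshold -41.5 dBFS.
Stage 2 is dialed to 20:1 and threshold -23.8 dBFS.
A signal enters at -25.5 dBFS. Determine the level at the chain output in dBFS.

Stage 1: 16 dB above -41.5 dBFS, reduced 8:1 to 2 dB above → -39.5 dBFS.
Stage 2: below threshold (-39.5 ≤ -23.8); passes unchanged; output -39.5 dBFS.

-39.5 dBFS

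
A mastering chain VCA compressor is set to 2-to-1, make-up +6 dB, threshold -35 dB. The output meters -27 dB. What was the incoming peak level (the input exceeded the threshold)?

Stripping the +6 dB make-up gives -33 dB at the gain stage.
That's 2 dB above the -35 dB threshold.
Undo the ratio: input overshoot = 2 × 2 = 4 dB, giving input = -31 dB.

-31 dB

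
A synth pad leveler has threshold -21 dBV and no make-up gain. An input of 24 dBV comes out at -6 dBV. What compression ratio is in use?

Input overshoot = 24 − (-21) = 45 dB; output overshoot = -6 − (-21) = 15 dB.
Ratio = 45 / 15 = 3.

3:1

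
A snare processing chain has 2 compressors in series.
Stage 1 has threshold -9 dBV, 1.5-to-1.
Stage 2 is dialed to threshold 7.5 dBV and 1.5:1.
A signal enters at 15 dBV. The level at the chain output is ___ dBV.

7 dBV

Stage 1: 24 dB above -9 dBV, reduced 1.5:1 to 16 dB above → 7 dBV.
Stage 2: 7 dBV is at or below the 7.5 dBV threshold — no compression; output 7 dBV.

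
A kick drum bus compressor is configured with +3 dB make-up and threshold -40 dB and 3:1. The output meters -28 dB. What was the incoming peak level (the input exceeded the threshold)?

Before make-up, the level was -28 − 3 = -31 dB.
That's 9 dB above the -40 dB threshold.
Undo the ratio: input overshoot = 9 × 3 = 27 dB, giving input = -13 dB.

-13 dB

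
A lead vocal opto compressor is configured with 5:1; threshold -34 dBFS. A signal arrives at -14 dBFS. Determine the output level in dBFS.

-14 dBFS sits 20 dB over threshold.
At 5:1 the overshoot is divided by 5, leaving 4 dB above threshold.
That puts the output at -30 dBFS.

-30 dBFS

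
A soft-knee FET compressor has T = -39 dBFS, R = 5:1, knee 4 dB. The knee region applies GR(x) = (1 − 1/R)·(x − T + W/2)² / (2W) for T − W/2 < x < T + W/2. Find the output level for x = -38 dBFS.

-38.9 dBFS

x − T + W/2 = -38 − (-39) + 2 = 3.
GR = (1 − 1/5) × 3² / 8 = 0.8 × 9 / 8 = 0.9 dB.
Output = -38 − 0.9 = -38.9 dBFS.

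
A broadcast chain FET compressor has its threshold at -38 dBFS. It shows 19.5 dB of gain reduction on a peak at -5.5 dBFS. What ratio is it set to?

2.5:1

Input overshoot = -5.5 − (-38) = 32.5 dB.
Output overshoot = 32.5 − 19.5 = 13 dB.
Ratio = input overshoot / output overshoot = 32.5 / 13 = 2.5.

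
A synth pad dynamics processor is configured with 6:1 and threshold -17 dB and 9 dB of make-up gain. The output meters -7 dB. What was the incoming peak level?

Remove make-up: -7 − 9 = -16 dB.
The compressed level sits -16 − (-17) = 1 dB over threshold.
Before 6:1 compression the overshoot was 1 × 6 = 6 dB, so input = -17 + 6 = -11 dB.

-11 dB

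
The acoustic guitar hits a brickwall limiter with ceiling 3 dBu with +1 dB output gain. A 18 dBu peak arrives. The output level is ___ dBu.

4 dBu

At ∞:1, everything above 3 dBu is held at the ceiling.
Output gain then adds 1 dB: 3 + 1 = 4 dBu.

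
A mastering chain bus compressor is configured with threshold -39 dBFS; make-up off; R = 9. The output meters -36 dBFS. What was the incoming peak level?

That's 3 dB above the -39 dBFS threshold.
Before 9:1 compression the overshoot was 3 × 9 = 27 dB, so input = -39 + 27 = -12 dBFS.

-12 dBFS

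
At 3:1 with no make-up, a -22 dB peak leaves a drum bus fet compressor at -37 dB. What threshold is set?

Input is 22.5 dB above T (since output overshoot × R = input overshoot: (-37 − T)·3 = -22 − T gives T = -44.5 dB).
Check: -44.5 + (-22 − (-44.5))/3 = -44.5 + 7.5 = -37 dB. ✓

-44.5 dB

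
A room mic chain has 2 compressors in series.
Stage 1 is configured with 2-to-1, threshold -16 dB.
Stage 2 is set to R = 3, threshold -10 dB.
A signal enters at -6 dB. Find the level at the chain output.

Stage 1: -6 dB is 10 dB over -16 dB; at 2:1 that becomes 5 dB over, giving -11 dB.
Stage 2: -11 dB is at or below the -10 dB threshold — no compression; output -11 dB.

-11 dB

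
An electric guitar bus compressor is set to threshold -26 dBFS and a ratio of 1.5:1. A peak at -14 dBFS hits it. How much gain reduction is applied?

4 dB

-14 dBFS exceeds the threshold by 12 dB.
After 1.5:1 compression the overshoot becomes 12/1.5 = 8 dB.
GR = overshoot in − overshoot out = 12 − 8 = 4 dB.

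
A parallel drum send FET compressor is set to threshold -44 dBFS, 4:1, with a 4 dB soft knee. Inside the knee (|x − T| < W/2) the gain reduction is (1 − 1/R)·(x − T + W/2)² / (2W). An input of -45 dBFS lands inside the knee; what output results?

-45.09375 dBFS

x − T + W/2 = -45 − (-44) + 2 = 1.
GR = (1 − 1/4) × 1² / 8 = 0.75 × 1 / 8 = 0.09375 dB.
Output = -45 − 0.09375 = -45.09375 dBFS.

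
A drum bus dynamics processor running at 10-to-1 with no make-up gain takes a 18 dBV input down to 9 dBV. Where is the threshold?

Input is 10 dB above T (since output overshoot × R = input overshoot: (9 − T)·10 = 18 − T gives T = 8 dBV).
Check: 8 + (18 − 8)/10 = 8 + 1 = 9 dBV. ✓

8 dBV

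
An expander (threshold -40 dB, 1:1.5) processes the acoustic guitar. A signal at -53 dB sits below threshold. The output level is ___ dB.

-59.5 dB

The input is 13 dB below the -40 dB threshold.
A 1:1.5 expander multiplies undershoot by 1.5: 13 × 1.5 = 19.5 dB below threshold.
Output = -40 − 19.5 = -59.5 dB.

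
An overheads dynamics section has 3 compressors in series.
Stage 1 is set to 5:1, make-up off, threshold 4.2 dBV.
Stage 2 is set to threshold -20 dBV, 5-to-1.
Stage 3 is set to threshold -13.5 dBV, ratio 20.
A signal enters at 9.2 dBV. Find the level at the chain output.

Stage 1: overshoot 5 dB → 5/5 = 1 dB → 5.2 dBV.
Stage 2: 25.2 dB above -20 dBV, reduced 5:1 to 5.04 dB above → -14.96 dBV.
Stage 3: below threshold (-14.96 ≤ -13.5); passes unchanged; output -14.96 dBV.

-14.96 dBV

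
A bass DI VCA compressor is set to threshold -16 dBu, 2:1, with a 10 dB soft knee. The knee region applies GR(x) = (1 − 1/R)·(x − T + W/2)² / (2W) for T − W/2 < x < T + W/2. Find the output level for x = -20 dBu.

x − T + W/2 = -20 − (-16) + 5 = 1.
GR = (1 − 1/2) × 1² / 20 = 0.5 × 1 / 20 = 0.025 dB.
Output = -20 − 0.025 = -20.025 dBu.

-20.025 dBu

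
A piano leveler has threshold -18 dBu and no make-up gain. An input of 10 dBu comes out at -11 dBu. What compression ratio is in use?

4:1

Input overshoot = 10 − (-18) = 28 dB; output overshoot = -11 − (-18) = 7 dB.
Ratio = 28 / 7 = 4.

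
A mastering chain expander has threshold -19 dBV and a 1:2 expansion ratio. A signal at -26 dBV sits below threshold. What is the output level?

Undershoot = (-19) − (-26) = 7 dB.
At 1:2, that expands to 14 dB under threshold.
Output = -19 − 14 = -33 dBV.

-33 dBV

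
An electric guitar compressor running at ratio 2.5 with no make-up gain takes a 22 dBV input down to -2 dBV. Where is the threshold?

-18 dBV

Let T be the threshold. Output overshoot = (input overshoot)/R, so -2 − T = (22 − T)/2.5.
2.5·(-2 − T) = 22 − T → 1.5·T = -5 − 22 = -27.
T = -27/1.5 = -18 dBV.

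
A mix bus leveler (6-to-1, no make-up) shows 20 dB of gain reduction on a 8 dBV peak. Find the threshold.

-16 dBV

Input is 24 dB above T (since output overshoot × R = input overshoot: (-12 − T)·6 = 8 − T gives T = -16 dBV).
Check: -16 + (8 − (-16))/6 = -16 + 4 = -12 dBV. ✓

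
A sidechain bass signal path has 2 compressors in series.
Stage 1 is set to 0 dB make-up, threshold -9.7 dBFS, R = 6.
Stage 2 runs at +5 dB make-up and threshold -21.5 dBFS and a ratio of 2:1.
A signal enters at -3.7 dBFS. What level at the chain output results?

Stage 1: overshoot 6 dB → 6/6 = 1 dB → -8.7 dBFS.
Stage 2: overshoot 12.8 dB → 12.8/2 = 6.4 dB → -15.1 dBFS; +5 dB make-up → -10.1 dBFS.

-10.1 dBFS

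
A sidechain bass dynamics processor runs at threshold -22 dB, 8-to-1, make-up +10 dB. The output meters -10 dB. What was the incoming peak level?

Before make-up, the level was -10 − 10 = -20 dB.
That's 2 dB above the -22 dB threshold.
Input overshoot = R × output overshoot = 16 dB → input = -22 + 16 = -6 dB.

-6 dB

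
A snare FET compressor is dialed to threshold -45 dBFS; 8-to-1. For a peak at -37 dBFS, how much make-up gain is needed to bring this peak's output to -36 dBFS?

Without make-up, output = threshold + overshoot/8 = -45 + 1 = -44 dBFS.
Gap to target: 8 dB.

8 dB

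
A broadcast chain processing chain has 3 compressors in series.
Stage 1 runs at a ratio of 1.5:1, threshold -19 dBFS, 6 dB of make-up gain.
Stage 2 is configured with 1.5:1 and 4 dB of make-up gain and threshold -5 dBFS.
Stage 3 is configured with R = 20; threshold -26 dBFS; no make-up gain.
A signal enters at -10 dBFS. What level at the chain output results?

-24.85 dBFS

Stage 1: -10 dBFS is 9 dB over -19 dBFS; at 1.5:1 that becomes 6 dB over, giving -13 dBFS; +6 dB make-up → -7 dBFS.
Stage 2: below threshold (-7 ≤ -5); passes unchanged; make-up brings it to -3 dBFS.
Stage 3: -3 dBFS is 23 dB over -26 dBFS; at 20:1 that becomes 1.15 dB over, giving -24.85 dBFS.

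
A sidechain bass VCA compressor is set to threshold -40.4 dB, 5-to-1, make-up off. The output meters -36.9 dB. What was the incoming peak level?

-22.9 dB

The compressed level sits -36.9 − (-40.4) = 3.5 dB over threshold.
Undo the ratio: input overshoot = 3.5 × 5 = 17.5 dB, giving input = -22.9 dB.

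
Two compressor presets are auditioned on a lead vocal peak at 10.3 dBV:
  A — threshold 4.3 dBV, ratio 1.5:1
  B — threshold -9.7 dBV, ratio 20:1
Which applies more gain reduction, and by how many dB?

B, by 17 dB

A: 6 dB over, compressed to 4 dB over, so 2 dB of GR.
B: 20 dB over, compressed to 1 dB over, so 19 dB of GR.
B applies 17 dB more gain reduction.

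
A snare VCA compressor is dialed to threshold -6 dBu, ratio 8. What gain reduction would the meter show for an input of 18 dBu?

21 dB

The signal is 24 dB above threshold.
At 8:1, output sits 24/8 = 3 dB above threshold.
So the signal is attenuated by 24 − 3 = 21 dB.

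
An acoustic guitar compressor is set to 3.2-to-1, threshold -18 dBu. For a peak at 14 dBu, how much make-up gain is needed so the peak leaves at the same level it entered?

The peak compresses to -18 + 32/3.2 = -8 dBu.
To reach 14 dBu requires 14 − (-8) = 22 dB of make-up.

22 dB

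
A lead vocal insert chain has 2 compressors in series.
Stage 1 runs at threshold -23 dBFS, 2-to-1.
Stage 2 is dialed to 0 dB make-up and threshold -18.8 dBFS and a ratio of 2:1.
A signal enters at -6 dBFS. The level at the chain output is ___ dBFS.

-16.65 dBFS

Stage 1: 17 dB above -23 dBFS, reduced 2:1 to 8.5 dB above → -14.5 dBFS.
Stage 2: -14.5 dBFS is 4.3 dB over -18.8 dBFS; at 2:1 that becomes 2.15 dB over, giving -16.65 dBFS.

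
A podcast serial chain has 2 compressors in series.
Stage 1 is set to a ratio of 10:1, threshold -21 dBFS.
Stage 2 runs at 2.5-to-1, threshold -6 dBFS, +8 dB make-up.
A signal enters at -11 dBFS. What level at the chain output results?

-12 dBFS

Stage 1: 10 dB above -21 dBFS, reduced 10:1 to 1 dB above → -20 dBFS.
Stage 2: -20 dBFS is at or below the -6 dBFS threshold — no compression; make-up brings it to -12 dBFS.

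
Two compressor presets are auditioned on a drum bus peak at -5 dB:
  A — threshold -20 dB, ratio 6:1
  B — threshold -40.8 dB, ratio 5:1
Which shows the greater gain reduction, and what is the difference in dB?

B, by 16.14 dB

A: 15 dB over, compressed to 2.5 dB over, so 12.5 dB of GR.
B: 35.8 dB over, compressed to 7.16 dB over, so 28.64 dB of GR.
B reduces 16.14 dB more.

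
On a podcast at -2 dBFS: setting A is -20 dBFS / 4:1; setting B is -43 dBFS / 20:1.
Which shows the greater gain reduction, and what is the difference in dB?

B, by 25.45 dB

A: GR = 18 − 18/4 = 13.5 dB.
B: GR = 41 − 41/20 = 38.95 dB.
B reduces 25.45 dB more.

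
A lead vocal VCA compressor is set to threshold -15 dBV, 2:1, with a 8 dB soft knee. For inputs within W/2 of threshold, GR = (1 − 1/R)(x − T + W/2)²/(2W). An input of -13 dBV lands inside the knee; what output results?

x − T + W/2 = -13 − (-15) + 4 = 6.
GR = (1 − 1/2) × 6² / 16 = 0.5 × 36 / 16 = 1.125 dB.
Output = -13 − 1.125 = -14.125 dBV.

-14.125 dBV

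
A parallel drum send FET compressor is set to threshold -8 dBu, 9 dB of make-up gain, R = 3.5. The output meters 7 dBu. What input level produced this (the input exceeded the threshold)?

Stripping the +9 dB make-up gives -2 dBu at the gain stage.
The compressed level sits -2 − (-8) = 6 dB over threshold.
Undo the ratio: input overshoot = 6 × 3.5 = 21 dB, giving input = 13 dBu.

13 dBu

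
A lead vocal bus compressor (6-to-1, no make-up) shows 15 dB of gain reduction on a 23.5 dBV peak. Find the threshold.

5.5 dBV

Input is 18 dB above T (since output overshoot × R = input overshoot: (8.5 − T)·6 = 23.5 − T gives T = 5.5 dBV).
Check: 5.5 + (23.5 − 5.5)/6 = 5.5 + 3 = 8.5 dBV. ✓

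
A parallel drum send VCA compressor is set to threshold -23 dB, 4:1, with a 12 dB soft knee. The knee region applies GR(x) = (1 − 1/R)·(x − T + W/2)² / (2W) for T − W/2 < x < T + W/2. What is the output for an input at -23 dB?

x − T + W/2 = -23 − (-23) + 6 = 6.
GR = (1 − 1/4) × 6² / 24 = 0.75 × 36 / 24 = 1.125 dB.
Output = -23 − 1.125 = -24.125 dB.

-24.125 dB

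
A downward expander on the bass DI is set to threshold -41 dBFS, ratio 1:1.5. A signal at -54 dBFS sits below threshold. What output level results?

The input is 13 dB below the -41 dBFS threshold.
A 1:1.5 expander multiplies undershoot by 1.5: 13 × 1.5 = 19.5 dB below threshold.
Output = -41 − 19.5 = -60.5 dBFS.

-60.5 dBFS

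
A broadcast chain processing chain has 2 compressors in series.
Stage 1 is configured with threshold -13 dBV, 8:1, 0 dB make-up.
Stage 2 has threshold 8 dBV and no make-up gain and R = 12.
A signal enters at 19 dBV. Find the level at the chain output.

Stage 1: overshoot 32 dB → 32/8 = 4 dB → -9 dBV.
Stage 2: below threshold (-9 ≤ 8); passes unchanged; output -9 dBV.

-9 dBV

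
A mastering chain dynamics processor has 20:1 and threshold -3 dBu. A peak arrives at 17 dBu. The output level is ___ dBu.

-2 dBu

The input is 20 dB above the -3 dBu threshold.
20:1 compression reduces that to 20/20 = 1 dB over.
Output = -3 + 1 = -2 dBu.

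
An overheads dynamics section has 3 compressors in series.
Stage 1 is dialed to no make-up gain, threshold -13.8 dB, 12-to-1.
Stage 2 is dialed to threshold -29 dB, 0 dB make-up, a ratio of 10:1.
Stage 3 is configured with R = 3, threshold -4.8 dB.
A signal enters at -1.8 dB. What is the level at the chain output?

Stage 1: overshoot 12 dB → 12/12 = 1 dB → -12.8 dB.
Stage 2: 16.2 dB above -29 dB, reduced 10:1 to 1.62 dB above → -27.38 dB.
Stage 3: below threshold (-27.38 ≤ -4.8); passes unchanged; output -27.38 dB.

-27.38 dB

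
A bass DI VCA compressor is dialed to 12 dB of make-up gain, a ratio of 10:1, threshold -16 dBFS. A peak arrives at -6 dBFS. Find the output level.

-3 dBFS

-6 dBFS sits 10 dB over threshold.
The 10 dB excess becomes 1 dB after 10:1 reduction.
Output = -16 + 1 = -15 dBFS; make-up adds 12 dB, giving -3 dBFS.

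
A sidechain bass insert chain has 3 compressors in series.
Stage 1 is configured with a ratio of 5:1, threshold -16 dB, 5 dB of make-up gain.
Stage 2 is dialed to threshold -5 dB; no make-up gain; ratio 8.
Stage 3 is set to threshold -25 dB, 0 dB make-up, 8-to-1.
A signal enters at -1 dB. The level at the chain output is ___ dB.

Stage 1: -1 dB is 15 dB over -16 dB; at 5:1 that becomes 3 dB over, giving -13 dB; +5 dB make-up → -8 dB.
Stage 2: -8 dB ≤ -5 dB, so stage 2 doesn't engage; output -8 dB.
Stage 3: 17 dB above -25 dB, reduced 8:1 to 2.125 dB above → -22.875 dB.

-22.875 dB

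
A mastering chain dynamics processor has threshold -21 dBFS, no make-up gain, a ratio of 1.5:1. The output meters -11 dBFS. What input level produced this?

Post-compression overshoot = -11 − (-21) = 10 dB.
Before 1.5:1 compression the overshoot was 10 × 1.5 = 15 dB, so input = -21 + 15 = -6 dBFS.

-6 dBFS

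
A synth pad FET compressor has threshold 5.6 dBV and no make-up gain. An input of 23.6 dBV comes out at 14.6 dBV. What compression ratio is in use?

2:1

Input overshoot = 23.6 − 5.6 = 18 dB; output overshoot = 14.6 − 5.6 = 9 dB.
Ratio = 18 / 9 = 2.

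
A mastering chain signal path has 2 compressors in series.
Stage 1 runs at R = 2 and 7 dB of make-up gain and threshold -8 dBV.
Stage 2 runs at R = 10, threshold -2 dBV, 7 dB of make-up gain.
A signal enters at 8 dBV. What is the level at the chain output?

Stage 1: 8 dBV is 16 dB over -8 dBV; at 2:1 that becomes 8 dB over, giving 0 dBV; +7 dB make-up → 7 dBV.
Stage 2: 9 dB above -2 dBV, reduced 10:1 to 0.9 dB above → -1.1 dBV; +7 dB make-up → 5.9 dBV.

5.9 dBV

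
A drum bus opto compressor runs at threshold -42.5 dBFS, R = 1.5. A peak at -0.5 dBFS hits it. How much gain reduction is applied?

14 dB

-0.5 dBFS exceeds the threshold by 42 dB.
At 1.5:1, output sits 42/1.5 = 28 dB above threshold.
GR = overshoot in − overshoot out = 42 − 28 = 14 dB.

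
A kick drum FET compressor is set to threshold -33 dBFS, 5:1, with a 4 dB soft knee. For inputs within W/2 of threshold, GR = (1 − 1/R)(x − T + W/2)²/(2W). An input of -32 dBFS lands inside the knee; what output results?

x − T + W/2 = -32 − (-33) + 2 = 3.
GR = (1 − 1/5) × 3² / 8 = 0.8 × 9 / 8 = 0.9 dB.
Output = -32 − 0.9 = -32.9 dBFS.

-32.9 dBFS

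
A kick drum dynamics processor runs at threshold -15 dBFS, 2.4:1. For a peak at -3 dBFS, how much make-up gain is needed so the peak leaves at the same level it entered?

7 dB

Without make-up, output = threshold + overshoot/2.4 = -15 + 5 = -10 dBFS.
Gap to target: 7 dB.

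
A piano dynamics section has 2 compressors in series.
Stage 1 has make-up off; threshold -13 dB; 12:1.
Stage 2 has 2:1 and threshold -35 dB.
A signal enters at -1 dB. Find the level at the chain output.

-23.5 dB

Stage 1: -1 dB is 12 dB over -13 dB; at 12:1 that becomes 1 dB over, giving -12 dB.
Stage 2: -12 dB is 23 dB over -35 dB; at 2:1 that becomes 11.5 dB over, giving -23.5 dB.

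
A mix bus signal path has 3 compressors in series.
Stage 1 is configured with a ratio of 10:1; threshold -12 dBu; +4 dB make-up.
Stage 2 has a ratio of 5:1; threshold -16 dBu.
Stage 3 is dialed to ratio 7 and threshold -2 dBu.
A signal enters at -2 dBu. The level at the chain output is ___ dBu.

Stage 1: -2 dBu is 10 dB over -12 dBu; at 10:1 that becomes 1 dB over, giving -11 dBu; +4 dB make-up → -7 dBu.
Stage 2: -7 dBu is 9 dB over -16 dBu; at 5:1 that becomes 1.8 dB over, giving -14.2 dBu.
Stage 3: -14.2 dBu ≤ -2 dBu, so stage 3 doesn't engage; output -14.2 dBu.

-14.2 dBu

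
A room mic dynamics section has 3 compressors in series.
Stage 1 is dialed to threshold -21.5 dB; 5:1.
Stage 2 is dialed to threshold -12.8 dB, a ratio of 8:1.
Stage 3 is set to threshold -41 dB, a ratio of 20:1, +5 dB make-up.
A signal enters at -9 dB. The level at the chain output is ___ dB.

-34.9 dB

Stage 1: overshoot 12.5 dB → 12.5/5 = 2.5 dB → -19 dB.
Stage 2: -19 dB is at or below the -12.8 dB threshold — no compression; output -19 dB.
Stage 3: -19 dB is 22 dB over -41 dB; at 20:1 that becomes 1.1 dB over, giving -39.9 dB; +5 dB make-up → -34.9 dB.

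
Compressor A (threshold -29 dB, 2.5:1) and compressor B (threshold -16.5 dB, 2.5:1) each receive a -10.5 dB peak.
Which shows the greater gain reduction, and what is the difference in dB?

A, by 7.5 dB

A: 18.5 dB over, compressed to 7.4 dB over, so 11.1 dB of GR.
B: 6 dB over, compressed to 2.4 dB over, so 3.6 dB of GR.
A applies 7.5 dB more gain reduction.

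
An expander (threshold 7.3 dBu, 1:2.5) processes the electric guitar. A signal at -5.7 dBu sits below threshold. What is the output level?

-25.2 dBu

The input is 13 dB below the 7.3 dBu threshold.
A 1:2.5 expander multiplies undershoot by 2.5: 13 × 2.5 = 32.5 dB below threshold.
Output = 7.3 − 32.5 = -25.2 dBu.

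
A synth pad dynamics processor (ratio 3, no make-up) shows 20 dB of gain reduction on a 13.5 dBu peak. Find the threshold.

Gain reduction = 13.5 − (-6.5) = 20 dB; output overshoot = GR / (R − 1) = 20 / 2 = 10 dB.
Threshold = output − output overshoot = -6.5 − 10 = -16.5 dBu.

-16.5 dBu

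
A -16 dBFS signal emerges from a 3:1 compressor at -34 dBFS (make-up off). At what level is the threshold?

Input is 27 dB above T (since output overshoot × R = input overshoot: (-34 − T)·3 = -16 − T gives T = -43 dBFS).
Check: -43 + (-16 − (-43))/3 = -43 + 9 = -34 dBFS. ✓

-43 dBFS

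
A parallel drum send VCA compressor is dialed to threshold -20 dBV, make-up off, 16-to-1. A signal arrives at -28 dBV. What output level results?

-28 dBV is 8 dB below the -20 dBV threshold, so no gain reduction is applied.
Output = input = -28 dBV.

-28 dBV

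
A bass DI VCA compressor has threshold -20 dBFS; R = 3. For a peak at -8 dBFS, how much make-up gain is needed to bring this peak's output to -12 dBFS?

4 dB

The peak compresses to -20 + 12/3 = -16 dBFS.
To reach -12 dBFS requires -12 − (-16) = 4 dB of make-up.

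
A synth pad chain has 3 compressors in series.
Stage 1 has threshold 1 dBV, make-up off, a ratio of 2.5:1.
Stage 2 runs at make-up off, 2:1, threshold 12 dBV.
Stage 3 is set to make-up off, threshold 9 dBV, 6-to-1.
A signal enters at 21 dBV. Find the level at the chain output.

9 dBV

Stage 1: 20 dB above 1 dBV, reduced 2.5:1 to 8 dB above → 9 dBV.
Stage 2: 9 dBV is at or below the 12 dBV threshold — no compression; output 9 dBV.
Stage 3: below threshold (9 ≤ 9); passes unchanged; output 9 dBV.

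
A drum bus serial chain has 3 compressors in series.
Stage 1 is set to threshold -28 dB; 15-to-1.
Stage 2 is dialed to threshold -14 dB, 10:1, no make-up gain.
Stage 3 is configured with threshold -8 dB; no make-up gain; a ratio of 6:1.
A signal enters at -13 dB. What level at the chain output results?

Stage 1: overshoot 15 dB → 15/15 = 1 dB → -27 dB.
Stage 2: -27 dB ≤ -14 dB, so stage 2 doesn't engage; output -27 dB.
Stage 3: -27 dB ≤ -8 dB, so stage 3 doesn't engage; output -27 dB.

-27 dB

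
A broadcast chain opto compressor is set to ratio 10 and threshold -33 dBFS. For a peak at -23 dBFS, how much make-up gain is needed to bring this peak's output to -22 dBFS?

10 dB

Overshoot 10 dB → 10/10 = 1 dB after compression, so the compressed level is -33 + 1 = -32 dBFS.
Make-up = target − compressed = -22 − (-32) = 10 dB.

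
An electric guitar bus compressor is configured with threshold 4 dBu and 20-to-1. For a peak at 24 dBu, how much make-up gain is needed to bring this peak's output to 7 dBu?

Without make-up, output = threshold + overshoot/20 = 4 + 1 = 5 dBu.
Gap to target: 2 dB.

2 dB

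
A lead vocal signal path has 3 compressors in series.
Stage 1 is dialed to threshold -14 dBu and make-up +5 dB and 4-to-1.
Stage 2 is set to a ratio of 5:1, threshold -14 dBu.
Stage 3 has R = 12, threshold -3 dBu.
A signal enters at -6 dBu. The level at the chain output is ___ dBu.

Stage 1: overshoot 8 dB → 8/4 = 2 dB → -12 dBu; +5 dB make-up → -7 dBu.
Stage 2: 7 dB above -14 dBu, reduced 5:1 to 1.4 dB above → -12.6 dBu.
Stage 3: -12.6 dBu is at or below the -3 dBu threshold — no compression; output -12.6 dBu.

-12.6 dBu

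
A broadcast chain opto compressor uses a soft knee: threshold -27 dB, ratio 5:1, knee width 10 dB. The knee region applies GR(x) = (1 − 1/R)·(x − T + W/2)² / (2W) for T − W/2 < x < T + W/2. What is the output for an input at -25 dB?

x − T + W/2 = -25 − (-27) + 5 = 7.
GR = (1 − 1/5) × 7² / 20 = 0.8 × 49 / 20 = 1.96 dB.
Output = -25 − 1.96 = -26.96 dB.

-26.96 dB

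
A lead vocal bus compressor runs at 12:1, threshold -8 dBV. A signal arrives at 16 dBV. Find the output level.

-6 dBV

Overshoot: 16 − (-8) = 24 dB.
The 24 dB excess becomes 2 dB after 12:1 reduction.
So the level is -8 + 2 = -6 dBV.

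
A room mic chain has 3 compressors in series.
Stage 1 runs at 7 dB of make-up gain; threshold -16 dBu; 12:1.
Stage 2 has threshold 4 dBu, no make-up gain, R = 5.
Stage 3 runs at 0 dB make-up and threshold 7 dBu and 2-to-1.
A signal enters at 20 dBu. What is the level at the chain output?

Stage 1: 36 dB above -16 dBu, reduced 12:1 to 3 dB above → -13 dBu; +7 dB make-up → -6 dBu.
Stage 2: -6 dBu ≤ 4 dBu, so stage 2 doesn't engage; output -6 dBu.
Stage 3: -6 dBu ≤ 7 dBu, so stage 3 doesn't engage; output -6 dBu.

-6 dBu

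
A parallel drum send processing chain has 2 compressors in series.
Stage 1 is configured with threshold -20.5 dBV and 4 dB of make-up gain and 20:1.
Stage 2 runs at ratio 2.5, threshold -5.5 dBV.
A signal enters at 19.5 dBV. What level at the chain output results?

-14.5 dBV

Stage 1: 40 dB above -20.5 dBV, reduced 20:1 to 2 dB above → -18.5 dBV; +4 dB make-up → -14.5 dBV.
Stage 2: -14.5 dBV ≤ -5.5 dBV, so stage 2 doesn't engage; output -14.5 dBV.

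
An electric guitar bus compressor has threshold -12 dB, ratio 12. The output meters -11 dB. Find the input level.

The compressed level sits -11 − (-12) = 1 dB over threshold.
Undo the ratio: input overshoot = 1 × 12 = 12 dB, giving input = 0 dB.

0 dB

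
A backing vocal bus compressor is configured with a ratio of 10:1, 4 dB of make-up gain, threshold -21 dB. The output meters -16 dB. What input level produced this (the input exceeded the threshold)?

-11 dB

Stripping the +4 dB make-up gives -20 dB at the gain stage.
The compressed level sits -20 − (-21) = 1 dB over threshold.
Undo the ratio: input overshoot = 1 × 10 = 10 dB, giving input = -11 dB.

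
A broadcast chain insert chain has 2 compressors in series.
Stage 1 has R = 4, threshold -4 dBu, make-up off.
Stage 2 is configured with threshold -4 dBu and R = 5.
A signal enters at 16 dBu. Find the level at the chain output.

-3 dBu

Stage 1: 20 dB above -4 dBu, reduced 4:1 to 5 dB above → 1 dBu.
Stage 2: overshoot 5 dB → 5/5 = 1 dB → -3 dBu.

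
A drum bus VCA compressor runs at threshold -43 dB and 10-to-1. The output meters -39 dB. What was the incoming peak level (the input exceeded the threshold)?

-3 dB

The compressed level sits -39 − (-43) = 4 dB over threshold.
Before 10:1 compression the overshoot was 4 × 10 = 40 dB, so input = -43 + 40 = -3 dB.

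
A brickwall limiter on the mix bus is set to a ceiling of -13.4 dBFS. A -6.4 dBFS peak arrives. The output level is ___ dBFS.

-13.4 dBFS

The limiter clamps the peak to its -13.4 dBFS ceiling.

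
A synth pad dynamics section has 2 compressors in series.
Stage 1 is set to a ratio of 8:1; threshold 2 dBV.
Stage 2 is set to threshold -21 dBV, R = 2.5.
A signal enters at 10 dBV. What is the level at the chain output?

-11.4 dBV

Stage 1: 8 dB above 2 dBV, reduced 8:1 to 1 dB above → 3 dBV.
Stage 2: 24 dB above -21 dBV, reduced 2.5:1 to 9.6 dB above → -11.4 dBV.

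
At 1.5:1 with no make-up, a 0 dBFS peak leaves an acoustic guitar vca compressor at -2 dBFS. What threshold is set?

-6 dBFS

Input is 6 dB above T (since output overshoot × R = input overshoot: (-2 − T)·1.5 = 0 − T gives T = -6 dBFS).
Check: -6 + (0 − (-6))/1.5 = -6 + 4 = -2 dBFS. ✓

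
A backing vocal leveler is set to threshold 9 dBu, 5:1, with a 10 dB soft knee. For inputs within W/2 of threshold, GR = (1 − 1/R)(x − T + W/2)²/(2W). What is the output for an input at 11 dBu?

9.04 dBu

x − T + W/2 = 11 − 9 + 5 = 7.
GR = (1 − 1/5) × 7² / 20 = 0.8 × 49 / 20 = 1.96 dB.
Output = 11 − 1.96 = 9.04 dBu.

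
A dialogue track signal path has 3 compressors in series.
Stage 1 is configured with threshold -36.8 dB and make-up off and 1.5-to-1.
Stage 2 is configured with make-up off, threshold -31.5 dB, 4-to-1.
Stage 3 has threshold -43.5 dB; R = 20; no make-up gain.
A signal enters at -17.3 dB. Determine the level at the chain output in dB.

Stage 1: 19.5 dB above -36.8 dB, reduced 1.5:1 to 13 dB above → -23.8 dB.
Stage 2: 7.7 dB above -31.5 dB, reduced 4:1 to 1.925 dB above → -29.575 dB.
Stage 3: overshoot 13.925 dB → 13.925/20 = 0.69625 dB → -42.80375 dB.

-42.80375 dB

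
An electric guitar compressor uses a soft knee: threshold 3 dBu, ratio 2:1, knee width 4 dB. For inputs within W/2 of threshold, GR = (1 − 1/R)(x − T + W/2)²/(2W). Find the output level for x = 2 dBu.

x − T + W/2 = 2 − 3 + 2 = 1.
GR = (1 − 1/2) × 1² / 8 = 0.5 × 1 / 8 = 0.0625 dB.
Output = 2 − 0.0625 = 1.9375 dBu.

1.9375 dBu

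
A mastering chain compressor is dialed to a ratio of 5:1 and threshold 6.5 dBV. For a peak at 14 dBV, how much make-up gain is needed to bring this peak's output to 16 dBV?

Overshoot 7.5 dB → 7.5/5 = 1.5 dB after compression, so the compressed level is 6.5 + 1.5 = 8 dBV.
Make-up = target − compressed = 16 − 8 = 8 dB.

8 dB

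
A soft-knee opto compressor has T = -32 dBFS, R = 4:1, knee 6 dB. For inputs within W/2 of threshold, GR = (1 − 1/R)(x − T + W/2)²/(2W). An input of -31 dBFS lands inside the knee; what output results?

-32 dBFS

x − T + W/2 = -31 − (-32) + 3 = 4.
GR = (1 − 1/4) × 4² / 12 = 0.75 × 16 / 12 = 1 dB.
Output = -31 − 1 = -32 dBFS.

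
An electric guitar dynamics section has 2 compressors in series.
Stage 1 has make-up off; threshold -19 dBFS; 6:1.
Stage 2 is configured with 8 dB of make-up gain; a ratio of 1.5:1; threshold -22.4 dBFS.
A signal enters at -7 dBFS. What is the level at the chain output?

Stage 1: 12 dB above -19 dBFS, reduced 6:1 to 2 dB above → -17 dBFS.
Stage 2: 5.4 dB above -22.4 dBFS, reduced 1.5:1 to 3.6 dB above → -18.8 dBFS; +8 dB make-up → -10.8 dBFS.

-10.8 dBFS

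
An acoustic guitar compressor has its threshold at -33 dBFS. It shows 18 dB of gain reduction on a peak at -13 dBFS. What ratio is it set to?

Input overshoot = -13 − (-33) = 20 dB.
Output overshoot = 20 − 18 = 2 dB.
Ratio = input overshoot / output overshoot = 20 / 2 = 10.

10:1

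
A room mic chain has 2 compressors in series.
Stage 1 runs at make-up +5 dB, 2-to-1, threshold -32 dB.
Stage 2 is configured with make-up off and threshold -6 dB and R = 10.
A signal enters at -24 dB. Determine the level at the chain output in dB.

Stage 1: 8 dB above -32 dB, reduced 2:1 to 4 dB above → -28 dB; +5 dB make-up → -23 dB.
Stage 2: -23 dB is at or below the -6 dB threshold — no compression; output -23 dB.

-23 dB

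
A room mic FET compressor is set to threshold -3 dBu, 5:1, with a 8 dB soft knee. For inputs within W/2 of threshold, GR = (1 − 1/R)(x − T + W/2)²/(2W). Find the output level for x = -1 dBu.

x − T + W/2 = -1 − (-3) + 4 = 6.
GR = (1 − 1/5) × 6² / 16 = 0.8 × 36 / 16 = 1.8 dB.
Output = -1 − 1.8 = -2.8 dBu.

-2.8 dBu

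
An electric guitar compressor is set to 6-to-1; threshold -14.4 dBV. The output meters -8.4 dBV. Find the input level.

21.6 dBV

Post-compression overshoot = -8.4 − (-14.4) = 6 dB.
Undo the ratio: input overshoot = 6 × 6 = 36 dB, giving input = 21.6 dBV.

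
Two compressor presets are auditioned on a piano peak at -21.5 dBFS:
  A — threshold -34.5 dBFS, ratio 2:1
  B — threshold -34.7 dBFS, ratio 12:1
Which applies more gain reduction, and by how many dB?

A: overshoot 13 dB → output overshoot 6.5 dB → GR 6.5 dB.
B: overshoot 13.2 dB → output overshoot 1.1 dB → GR 12.1 dB.
B reduces 5.6 dB more.

B, by 5.6 dB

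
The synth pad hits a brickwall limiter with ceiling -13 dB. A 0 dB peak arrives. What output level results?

A brickwall limiter is an ∞:1 compressor: any input above the ceiling is clamped to -13 dB.

-13 dB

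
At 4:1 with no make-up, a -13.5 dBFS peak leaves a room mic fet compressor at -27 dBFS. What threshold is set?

Gain reduction = -13.5 − (-27) = 13.5 dB; output overshoot = GR / (R − 1) = 13.5 / 3 = 4.5 dB.
Threshold = output − output overshoot = -27 − 4.5 = -31.5 dBFS.

-31.5 dBFS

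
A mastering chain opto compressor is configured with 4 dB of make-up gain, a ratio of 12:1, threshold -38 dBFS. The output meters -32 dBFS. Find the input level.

Before make-up, the level was -32 − 4 = -36 dBFS.
The compressed level sits -36 − (-38) = 2 dB over threshold.
Undo the ratio: input overshoot = 2 × 12 = 24 dB, giving input = -14 dBFS.

-14 dBFS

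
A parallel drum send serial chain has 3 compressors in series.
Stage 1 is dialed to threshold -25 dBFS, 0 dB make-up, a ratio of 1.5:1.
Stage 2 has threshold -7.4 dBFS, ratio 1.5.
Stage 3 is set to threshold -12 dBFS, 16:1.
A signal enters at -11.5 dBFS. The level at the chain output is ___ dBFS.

Stage 1: 13.5 dB above -25 dBFS, reduced 1.5:1 to 9 dB above → -16 dBFS.
Stage 2: -16 dBFS is at or below the -7.4 dBFS threshold — no compression; output -16 dBFS.
Stage 3: below threshold (-16 ≤ -12); passes unchanged; output -16 dBFS.

-16 dBFS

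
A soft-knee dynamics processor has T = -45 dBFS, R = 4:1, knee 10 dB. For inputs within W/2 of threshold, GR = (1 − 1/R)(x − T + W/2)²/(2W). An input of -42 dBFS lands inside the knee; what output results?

x − T + W/2 = -42 − (-45) + 5 = 8.
GR = (1 − 1/4) × 8² / 20 = 0.75 × 64 / 20 = 2.4 dB.
Output = -42 − 2.4 = -44.4 dBFS.

-44.4 dBFS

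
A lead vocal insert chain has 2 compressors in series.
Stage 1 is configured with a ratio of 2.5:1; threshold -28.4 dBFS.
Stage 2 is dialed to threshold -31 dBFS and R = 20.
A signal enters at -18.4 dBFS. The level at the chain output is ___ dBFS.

-30.67 dBFS

Stage 1: overshoot 10 dB → 10/2.5 = 4 dB → -24.4 dBFS.
Stage 2: -24.4 dBFS is 6.6 dB over -31 dBFS; at 20:1 that becomes 0.33 dB over, giving -30.67 dBFS.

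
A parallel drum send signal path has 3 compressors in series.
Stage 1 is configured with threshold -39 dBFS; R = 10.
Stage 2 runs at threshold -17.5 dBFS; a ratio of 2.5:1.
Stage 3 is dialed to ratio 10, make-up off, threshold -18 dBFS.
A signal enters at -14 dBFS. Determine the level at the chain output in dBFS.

Stage 1: -14 dBFS is 25 dB over -39 dBFS; at 10:1 that becomes 2.5 dB over, giving -36.5 dBFS.
Stage 2: below threshold (-36.5 ≤ -17.5); passes unchanged; output -36.5 dBFS.
Stage 3: -36.5 dBFS ≤ -18 dBFS, so stage 3 doesn't engage; output -36.5 dBFS.

-36.5 dBFS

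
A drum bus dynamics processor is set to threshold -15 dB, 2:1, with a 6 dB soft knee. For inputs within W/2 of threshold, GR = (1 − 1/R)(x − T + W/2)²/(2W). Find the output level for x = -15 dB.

-15.375 dB

x − T + W/2 = -15 − (-15) + 3 = 3.
GR = (1 − 1/2) × 3² / 12 = 0.5 × 9 / 12 = 0.375 dB.
Output = -15 − 0.375 = -15.375 dB.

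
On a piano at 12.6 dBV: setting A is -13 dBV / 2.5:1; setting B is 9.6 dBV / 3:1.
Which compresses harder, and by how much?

A: overshoot 25.6 dB → output overshoot 10.24 dB → GR 15.36 dB.
B: overshoot 3 dB → output overshoot 1 dB → GR 2 dB.
A applies 13.36 dB more gain reduction.

A, by 13.36 dB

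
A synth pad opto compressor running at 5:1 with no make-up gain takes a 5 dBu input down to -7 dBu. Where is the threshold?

Gain reduction = 5 − (-7) = 12 dB; output overshoot = GR / (R − 1) = 12 / 4 = 3 dB.
Threshold = output − output overshoot = -7 − 3 = -10 dBu.

-10 dBu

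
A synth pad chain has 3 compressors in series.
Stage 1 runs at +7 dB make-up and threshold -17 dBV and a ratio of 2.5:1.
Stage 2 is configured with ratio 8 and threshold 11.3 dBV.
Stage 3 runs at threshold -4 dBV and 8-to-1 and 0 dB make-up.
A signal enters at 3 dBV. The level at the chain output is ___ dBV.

-3.75 dBV

Stage 1: overshoot 20 dB → 20/2.5 = 8 dB → -9 dBV; +7 dB make-up → -2 dBV.
Stage 2: -2 dBV ≤ 11.3 dBV, so stage 2 doesn't engage; output -2 dBV.
Stage 3: 2 dB above -4 dBV, reduced 8:1 to 0.25 dB above → -3.75 dBV.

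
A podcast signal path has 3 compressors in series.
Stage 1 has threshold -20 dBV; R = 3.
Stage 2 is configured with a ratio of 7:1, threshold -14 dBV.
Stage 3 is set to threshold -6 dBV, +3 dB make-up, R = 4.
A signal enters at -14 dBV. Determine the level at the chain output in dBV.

-15 dBV

Stage 1: 6 dB above -20 dBV, reduced 3:1 to 2 dB above → -18 dBV.
Stage 2: below threshold (-18 ≤ -14); passes unchanged; output -18 dBV.
Stage 3: -18 dBV is at or below the -6 dBV threshold — no compression; make-up brings it to -15 dBV.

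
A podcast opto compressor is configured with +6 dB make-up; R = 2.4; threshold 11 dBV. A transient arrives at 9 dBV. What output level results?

9 dBV is 2 dB below the 11 dBV threshold, so no gain reduction is applied.
Make-up gain adds 6 dB: 9 + 6 = 15 dBV.

15 dBV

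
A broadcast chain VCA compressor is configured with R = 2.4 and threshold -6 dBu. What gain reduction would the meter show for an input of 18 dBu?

14 dB

18 dBu exceeds the threshold by 24 dB.
A 2.4:1 ratio leaves 10 dB of that excess.
GR = overshoot in − overshoot out = 24 − 10 = 14 dB.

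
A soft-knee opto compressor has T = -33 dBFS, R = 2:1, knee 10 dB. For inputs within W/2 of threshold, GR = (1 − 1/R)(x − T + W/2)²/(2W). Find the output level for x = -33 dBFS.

x − T + W/2 = -33 − (-33) + 5 = 5.
GR = (1 − 1/2) × 5² / 20 = 0.5 × 25 / 20 = 0.625 dB.
Output = -33 − 0.625 = -33.625 dBFS.

-33.625 dBFS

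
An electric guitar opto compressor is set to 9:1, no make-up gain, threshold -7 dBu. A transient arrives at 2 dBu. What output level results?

-6 dBu

The input is 9 dB above the -7 dBu threshold.
At 9:1 the overshoot is divided by 9, leaving 1 dB above threshold.
Output = -7 + 1 = -6 dBu.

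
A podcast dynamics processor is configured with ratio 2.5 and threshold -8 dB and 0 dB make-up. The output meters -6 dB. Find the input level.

That's 2 dB above the -8 dB threshold.
Before 2.5:1 compression the overshoot was 2 × 2.5 = 5 dB, so input = -8 + 5 = -3 dB.

-3 dB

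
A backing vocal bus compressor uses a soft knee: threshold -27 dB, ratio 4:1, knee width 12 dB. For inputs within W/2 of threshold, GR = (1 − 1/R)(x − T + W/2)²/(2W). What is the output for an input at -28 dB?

x − T + W/2 = -28 − (-27) + 6 = 5.
GR = (1 − 1/4) × 5² / 24 = 0.75 × 25 / 24 = 0.78125 dB.
Output = -28 − 0.78125 = -28.78125 dB.

-28.78125 dB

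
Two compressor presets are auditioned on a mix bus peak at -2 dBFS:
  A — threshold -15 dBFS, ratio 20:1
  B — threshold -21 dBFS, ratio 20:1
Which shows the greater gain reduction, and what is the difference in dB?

B, by 5.7 dB

A: 13 dB over, compressed to 0.65 dB over, so 12.35 dB of GR.
B: 19 dB over, compressed to 0.95 dB over, so 18.05 dB of GR.
B applies 5.7 dB more gain reduction.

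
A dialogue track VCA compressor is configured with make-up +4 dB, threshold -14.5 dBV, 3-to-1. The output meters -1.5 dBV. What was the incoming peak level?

12.5 dBV

Remove make-up: -1.5 − 4 = -5.5 dBV.
Post-compression overshoot = -5.5 − (-14.5) = 9 dB.
Before 3:1 compression the overshoot was 9 × 3 = 27 dB, so input = -14.5 + 27 = 12.5 dBV.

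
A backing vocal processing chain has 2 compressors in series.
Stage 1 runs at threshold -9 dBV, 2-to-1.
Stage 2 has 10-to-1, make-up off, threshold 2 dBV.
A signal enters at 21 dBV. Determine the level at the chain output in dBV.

Stage 1: overshoot 30 dB → 30/2 = 15 dB → 6 dBV.
Stage 2: 4 dB above 2 dBV, reduced 10:1 to 0.4 dB above → 2.4 dBV.

2.4 dBV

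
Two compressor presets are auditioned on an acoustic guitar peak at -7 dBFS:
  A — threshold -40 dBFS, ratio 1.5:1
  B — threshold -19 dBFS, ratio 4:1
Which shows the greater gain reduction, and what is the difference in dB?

A, by 2 dB

A: overshoot 33 dB → output overshoot 22 dB → GR 11 dB.
B: overshoot 12 dB → output overshoot 3 dB → GR 9 dB.
A applies 2 dB more gain reduction.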